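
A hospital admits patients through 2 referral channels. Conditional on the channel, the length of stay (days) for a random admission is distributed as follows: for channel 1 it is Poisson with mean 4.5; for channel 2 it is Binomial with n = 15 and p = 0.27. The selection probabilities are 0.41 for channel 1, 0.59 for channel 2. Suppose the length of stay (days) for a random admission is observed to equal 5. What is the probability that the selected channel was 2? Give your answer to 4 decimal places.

0.6094

Likelihoods P(X=5 | ·): 1: 0.170827; 2: 0.185184.
Posterior ∝ prior × likelihood. Numerator for 2: 0.59·0.185184 = 0.109258.
Normalizing constant: 0.41·0.170827 + 0.59·0.185184 = 0.179297.
P(2 | observation) = 0.109258 / 0.179297 = 0.60937.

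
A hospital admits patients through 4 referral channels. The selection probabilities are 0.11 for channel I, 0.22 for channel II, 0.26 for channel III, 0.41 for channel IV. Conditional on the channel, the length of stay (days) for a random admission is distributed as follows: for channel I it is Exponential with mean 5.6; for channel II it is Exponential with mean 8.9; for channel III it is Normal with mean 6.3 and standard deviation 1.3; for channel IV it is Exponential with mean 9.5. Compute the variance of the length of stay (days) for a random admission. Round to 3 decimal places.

60.792

Per component, I: μ=5.6, E[X²]=62.72; II: μ=8.9, E[X²]=158.42; III: μ=6.3, E[X²]=41.38; IV: μ=9.5, E[X²]=180.5.
E[X] = 0.11·5.6 + 0.22·8.9 + 0.26·6.3 + 0.41·9.5 = 8.107.
E[X²] = 0.11·62.72 + 0.22·158.42 + 0.26·41.38 + 0.41·180.5 = 126.515.
Var(X) = E[X²] − (E[X])² = 126.515 − 65.7234 = 60.792.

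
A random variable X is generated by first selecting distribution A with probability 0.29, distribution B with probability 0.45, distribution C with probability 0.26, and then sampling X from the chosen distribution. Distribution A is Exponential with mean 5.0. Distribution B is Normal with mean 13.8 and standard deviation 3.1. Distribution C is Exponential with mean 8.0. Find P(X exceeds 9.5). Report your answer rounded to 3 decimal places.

Conditional on each component, P(X > 9.5): A: 0.149569; B: 0.917294; C: 0.304983.
By total probability, P(X > 9.5) = 0.29·0.149569 + 0.45·0.917294 + 0.26·0.304983 = 0.535453.

0.535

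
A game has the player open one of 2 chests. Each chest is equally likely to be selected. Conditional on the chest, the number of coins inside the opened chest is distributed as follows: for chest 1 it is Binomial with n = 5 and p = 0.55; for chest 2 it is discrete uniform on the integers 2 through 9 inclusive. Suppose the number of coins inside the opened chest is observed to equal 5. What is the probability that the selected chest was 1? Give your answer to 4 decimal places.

0.2871

Likelihoods P(X=5 | ·): 1: 0.0503284; 2: 0.125.
Posterior ∝ prior × likelihood. Numerator for 1: 0.5·0.0503284 = 0.0251642.
Normalizing constant: 0.5·0.0503284 + 0.5·0.125 = 0.0876642.
P(1 | observation) = 0.0251642 / 0.0876642 = 0.287052.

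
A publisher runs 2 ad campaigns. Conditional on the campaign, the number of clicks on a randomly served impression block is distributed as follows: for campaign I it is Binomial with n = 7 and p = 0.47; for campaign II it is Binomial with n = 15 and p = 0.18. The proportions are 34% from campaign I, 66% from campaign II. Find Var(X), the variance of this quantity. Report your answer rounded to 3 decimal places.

2.132

Per component, I: μ=3.29, E[X²]=12.5678; II: μ=2.7, E[X²]=9.504.
E[X] = 0.34·3.29 + 0.66·2.7 = 2.9006.
E[X²] = 0.34·12.5678 + 0.66·9.504 = 10.5457.
Var(X) = E[X²] − (E[X])² = 10.5457 − 8.41348 = 2.13221.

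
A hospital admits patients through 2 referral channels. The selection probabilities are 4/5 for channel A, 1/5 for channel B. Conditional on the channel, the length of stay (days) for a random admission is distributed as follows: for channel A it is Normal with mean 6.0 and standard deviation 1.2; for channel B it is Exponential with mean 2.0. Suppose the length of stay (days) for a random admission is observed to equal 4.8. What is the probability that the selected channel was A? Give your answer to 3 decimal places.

Likelihoods f(4.8 | ·): A: 0.201642; B: 0.045359.
Posterior ∝ prior × likelihood. Numerator for A: 0.8·0.201642 = 0.161314.
Normalizing constant: 0.8·0.201642 + 0.2·0.045359 = 0.170386.
P(A | observation) = 0.161314 / 0.170386 = 0.946757.

0.947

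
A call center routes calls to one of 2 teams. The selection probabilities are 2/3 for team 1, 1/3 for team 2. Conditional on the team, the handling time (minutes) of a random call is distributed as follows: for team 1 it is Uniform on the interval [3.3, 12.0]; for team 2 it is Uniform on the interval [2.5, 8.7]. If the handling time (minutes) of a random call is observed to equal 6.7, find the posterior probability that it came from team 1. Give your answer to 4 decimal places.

Likelihoods f(6.7 | ·): 1: 0.114943; 2: 0.16129.
Posterior ∝ prior × likelihood. Numerator for 1: 0.666667·0.114943 = 0.0766284.
Normalizing constant: 0.666667·0.114943 + 0.333333·0.16129 = 0.130392.
P(1 | observation) = 0.0766284 / 0.130392 = 0.587678.

0.5877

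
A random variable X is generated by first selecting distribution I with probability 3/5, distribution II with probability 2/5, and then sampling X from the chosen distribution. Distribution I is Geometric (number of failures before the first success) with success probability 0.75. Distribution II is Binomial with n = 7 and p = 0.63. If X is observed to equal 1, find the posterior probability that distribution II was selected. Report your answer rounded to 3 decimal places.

0.039

Likelihoods P(X=1 | ·): I: 0.1875; II: 0.0113149.
Posterior ∝ prior × likelihood. Numerator for II: 0.4·0.0113149 = 0.00452594.
Normalizing constant: 0.6·0.1875 + 0.4·0.0113149 = 0.117026.
P(II | observation) = 0.00452594 / 0.117026 = 0.0386747.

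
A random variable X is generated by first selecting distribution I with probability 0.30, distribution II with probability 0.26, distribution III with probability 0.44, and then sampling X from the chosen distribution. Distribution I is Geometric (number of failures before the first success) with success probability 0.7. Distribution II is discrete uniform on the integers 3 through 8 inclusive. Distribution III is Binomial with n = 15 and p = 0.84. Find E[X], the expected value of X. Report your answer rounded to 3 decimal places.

7.103

Component means — I: 0.428571; II: 5.5; III: 12.6.
E[X] = 0.3·0.428571 + 0.26·5.5 + 0.44·12.6 = 7.10257.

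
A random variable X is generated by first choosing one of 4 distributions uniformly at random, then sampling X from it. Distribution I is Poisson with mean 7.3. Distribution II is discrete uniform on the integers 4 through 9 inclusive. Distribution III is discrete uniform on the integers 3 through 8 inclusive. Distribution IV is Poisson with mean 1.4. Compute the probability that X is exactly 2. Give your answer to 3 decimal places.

0.065

Conditional on each component, P(X = 2): I: 0.0179997; II: 0; III: 0; IV: 0.241665.
By total probability, P(X = 2) = 0.25·0.0179997 + 0.25·0 + 0.25·0 + 0.25·0.241665 = 0.0649162.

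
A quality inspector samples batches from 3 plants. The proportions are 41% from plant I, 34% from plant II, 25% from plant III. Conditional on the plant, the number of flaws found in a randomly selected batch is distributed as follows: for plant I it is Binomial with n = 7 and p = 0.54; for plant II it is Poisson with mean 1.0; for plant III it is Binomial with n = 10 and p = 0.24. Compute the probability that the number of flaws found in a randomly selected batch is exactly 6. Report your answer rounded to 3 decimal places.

0.036

Conditional on each plant, P(X = 6): I: 0.0798396; II: 0.000510944; III: 0.0133888.
By total probability, P(X = 6) = 0.41·0.0798396 + 0.34·0.000510944 + 0.25·0.0133888 = 0.0362552.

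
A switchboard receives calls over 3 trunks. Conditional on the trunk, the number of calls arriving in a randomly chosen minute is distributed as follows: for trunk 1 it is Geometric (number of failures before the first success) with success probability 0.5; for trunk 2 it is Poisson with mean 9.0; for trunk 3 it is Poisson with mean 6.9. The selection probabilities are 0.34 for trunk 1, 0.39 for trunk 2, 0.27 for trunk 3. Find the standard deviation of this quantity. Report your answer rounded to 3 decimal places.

Per component, 1: μ=1, E[X²]=3; 2: μ=9, E[X²]=90; 3: μ=6.9, E[X²]=54.51.
E[X] = 0.34·1 + 0.39·9 + 0.27·6.9 = 5.713.
E[X²] = 0.34·3 + 0.39·90 + 0.27·54.51 = 50.8377.
Var(X) = E[X²] − (E[X])² = 50.8377 − 32.6384 = 18.1993.
SD(X) = √18.1993 = 4.26607.

4.266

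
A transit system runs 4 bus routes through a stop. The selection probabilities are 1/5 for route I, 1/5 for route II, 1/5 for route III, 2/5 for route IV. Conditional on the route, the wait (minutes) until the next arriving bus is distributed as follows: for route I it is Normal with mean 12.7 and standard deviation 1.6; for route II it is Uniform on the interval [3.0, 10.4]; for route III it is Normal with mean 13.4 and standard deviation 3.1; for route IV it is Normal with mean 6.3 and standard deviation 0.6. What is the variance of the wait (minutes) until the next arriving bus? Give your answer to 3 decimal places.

Per component, I: μ=12.7, E[X²]=163.85; II: μ=6.7, E[X²]=49.4533; III: μ=13.4, E[X²]=189.17; IV: μ=6.3, E[X²]=40.05.
E[X] = 0.2·12.7 + 0.2·6.7 + 0.2·13.4 + 0.4·6.3 = 9.08.
E[X²] = 0.2·163.85 + 0.2·49.4533 + 0.2·189.17 + 0.4·40.05 = 96.5147.
Var(X) = E[X²] − (E[X])² = 96.5147 − 82.4464 = 14.0683.

14.068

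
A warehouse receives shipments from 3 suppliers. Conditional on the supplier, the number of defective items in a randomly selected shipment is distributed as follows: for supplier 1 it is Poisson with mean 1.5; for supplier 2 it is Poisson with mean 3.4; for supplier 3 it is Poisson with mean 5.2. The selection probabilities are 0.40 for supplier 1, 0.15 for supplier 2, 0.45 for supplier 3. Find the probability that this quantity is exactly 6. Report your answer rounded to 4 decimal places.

0.0803

Conditional on each supplier, P(X = 6): 1: 0.00352999; 2: 0.0716044; 3: 0.15148.
By total probability, P(X = 6) = 0.4·0.00352999 + 0.15·0.0716044 + 0.45·0.15148 = 0.0803188.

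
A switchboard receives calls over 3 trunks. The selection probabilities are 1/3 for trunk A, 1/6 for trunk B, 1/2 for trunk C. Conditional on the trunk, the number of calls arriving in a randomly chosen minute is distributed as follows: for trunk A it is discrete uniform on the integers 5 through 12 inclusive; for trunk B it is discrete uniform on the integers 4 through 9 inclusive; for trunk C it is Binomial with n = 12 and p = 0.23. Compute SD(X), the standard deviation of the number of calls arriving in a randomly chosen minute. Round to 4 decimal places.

3.1903

Per component, A: μ=8.5, E[X²]=77.5; B: μ=6.5, E[X²]=45.1667; C: μ=2.76, E[X²]=9.7428.
E[X] = 0.333333·8.5 + 0.166667·6.5 + 0.5·2.76 = 5.29667.
E[X²] = 0.333333·77.5 + 0.166667·45.1667 + 0.5·9.7428 = 38.2325.
Var(X) = E[X²] − (E[X])² = 38.2325 − 28.0547 = 10.1778.
SD(X) = √10.1778 = 3.19027.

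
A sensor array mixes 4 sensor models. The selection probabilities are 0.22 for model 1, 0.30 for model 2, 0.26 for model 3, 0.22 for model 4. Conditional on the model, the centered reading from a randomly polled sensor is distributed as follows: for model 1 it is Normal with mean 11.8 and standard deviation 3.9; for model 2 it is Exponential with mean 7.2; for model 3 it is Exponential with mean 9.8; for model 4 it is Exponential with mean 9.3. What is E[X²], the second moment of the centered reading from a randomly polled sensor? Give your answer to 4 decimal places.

For each component E[X²] = Var + (mean)², giving 1: 154.45; 2: 103.68; 3: 192.08; 4: 172.98.
Overall E[X²] = 0.22·154.45 + 0.3·103.68 + 0.26·192.08 + 0.22·172.98 = 153.079.

153.0794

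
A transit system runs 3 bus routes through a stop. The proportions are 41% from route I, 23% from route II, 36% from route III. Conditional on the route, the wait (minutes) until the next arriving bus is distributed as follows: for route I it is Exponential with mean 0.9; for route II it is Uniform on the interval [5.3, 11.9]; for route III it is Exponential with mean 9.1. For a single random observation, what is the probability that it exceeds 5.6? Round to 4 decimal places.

Conditional on each route, P(X > 5.6): I: 0.00198483; II: 0.954545; III: 0.540433.
By total probability, P(X > 5.6) = 0.41·0.00198483 + 0.23·0.954545 + 0.36·0.540433 = 0.414915.

0.4149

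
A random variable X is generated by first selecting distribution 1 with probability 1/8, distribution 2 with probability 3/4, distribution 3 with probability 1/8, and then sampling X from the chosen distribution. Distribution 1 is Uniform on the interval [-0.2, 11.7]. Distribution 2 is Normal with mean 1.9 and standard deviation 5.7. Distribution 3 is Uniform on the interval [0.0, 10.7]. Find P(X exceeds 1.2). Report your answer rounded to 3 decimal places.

0.633

Conditional on each component, P(X > 1.2): 1: 0.882353; 2: 0.54887; 3: 0.88785.
By total probability, P(X > 1.2) = 0.125·0.882353 + 0.75·0.54887 + 0.125·0.88785 = 0.632928.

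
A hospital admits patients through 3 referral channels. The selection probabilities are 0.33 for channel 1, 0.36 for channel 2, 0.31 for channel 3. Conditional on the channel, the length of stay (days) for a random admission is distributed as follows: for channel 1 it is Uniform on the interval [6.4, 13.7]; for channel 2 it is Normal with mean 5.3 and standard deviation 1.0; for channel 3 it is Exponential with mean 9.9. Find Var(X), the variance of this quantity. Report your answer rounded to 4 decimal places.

37.2528

Per component, 1: μ=10.05, E[X²]=105.443; 2: μ=5.3, E[X²]=29.09; 3: μ=9.9, E[X²]=196.02.
E[X] = 0.33·10.05 + 0.36·5.3 + 0.31·9.9 = 8.2935.
E[X²] = 0.33·105.443 + 0.36·29.09 + 0.31·196.02 = 106.035.
Var(X) = E[X²] − (E[X])² = 106.035 − 68.7821 = 37.2528.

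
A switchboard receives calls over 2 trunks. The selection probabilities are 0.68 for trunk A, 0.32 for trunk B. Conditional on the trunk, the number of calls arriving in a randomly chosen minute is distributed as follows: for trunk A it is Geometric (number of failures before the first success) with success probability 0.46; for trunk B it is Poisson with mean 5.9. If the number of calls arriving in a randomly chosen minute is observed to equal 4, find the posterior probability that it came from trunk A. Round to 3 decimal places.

Likelihoods P(X=4 | ·): A: 0.0391141; B: 0.138312.
Posterior ∝ prior × likelihood. Numerator for A: 0.68·0.0391141 = 0.0265976.
Normalizing constant: 0.68·0.0391141 + 0.32·0.138312 = 0.0708573.
P(A | observation) = 0.0265976 / 0.0708573 = 0.375368.

0.375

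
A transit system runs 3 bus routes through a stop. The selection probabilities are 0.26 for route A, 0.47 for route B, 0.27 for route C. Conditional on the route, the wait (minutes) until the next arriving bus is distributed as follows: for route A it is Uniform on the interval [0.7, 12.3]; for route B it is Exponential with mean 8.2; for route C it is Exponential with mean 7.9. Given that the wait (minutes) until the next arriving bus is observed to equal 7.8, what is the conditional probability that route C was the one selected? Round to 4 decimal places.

0.2223

Likelihoods f(7.8 | ·): A: 0.0862069; B: 0.0471061; C: 0.0471602.
Posterior ∝ prior × likelihood. Numerator for C: 0.27·0.0471602 = 0.0127333.
Normalizing constant: 0.26·0.0862069 + 0.47·0.0471061 + 0.27·0.0471602 = 0.0572869.
P(C | observation) = 0.0127333 / 0.0572869 = 0.222272.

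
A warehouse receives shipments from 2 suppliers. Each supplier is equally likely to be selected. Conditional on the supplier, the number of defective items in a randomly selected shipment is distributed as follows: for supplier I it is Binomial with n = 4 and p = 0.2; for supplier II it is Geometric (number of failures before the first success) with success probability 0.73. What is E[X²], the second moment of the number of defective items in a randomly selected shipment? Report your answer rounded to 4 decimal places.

For each component E[X²] = Var + (mean)², giving I: 1.28; II: 0.64346.
Overall E[X²] = 0.5·1.28 + 0.5·0.64346 = 0.96173.

0.9617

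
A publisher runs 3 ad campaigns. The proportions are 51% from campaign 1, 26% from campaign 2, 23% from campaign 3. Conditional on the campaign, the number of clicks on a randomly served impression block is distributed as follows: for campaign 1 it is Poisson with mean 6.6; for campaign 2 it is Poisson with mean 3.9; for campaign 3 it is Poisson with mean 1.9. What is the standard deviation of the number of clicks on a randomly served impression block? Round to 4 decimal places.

Per component, 1: μ=6.6, E[X²]=50.16; 2: μ=3.9, E[X²]=19.11; 3: μ=1.9, E[X²]=5.51.
E[X] = 0.51·6.6 + 0.26·3.9 + 0.23·1.9 = 4.817.
E[X²] = 0.51·50.16 + 0.26·19.11 + 0.23·5.51 = 31.8175.
Var(X) = E[X²] − (E[X])² = 31.8175 − 23.2035 = 8.61401.
SD(X) = √8.61401 = 2.93496.

2.9350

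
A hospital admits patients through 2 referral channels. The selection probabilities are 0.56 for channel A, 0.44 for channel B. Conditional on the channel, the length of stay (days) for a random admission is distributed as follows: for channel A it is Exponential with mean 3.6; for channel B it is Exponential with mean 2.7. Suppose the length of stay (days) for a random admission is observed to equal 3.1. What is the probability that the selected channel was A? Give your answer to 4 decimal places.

Likelihoods f(3.1 | ·): A: 0.117414; B: 0.11749.
Posterior ∝ prior × likelihood. Numerator for A: 0.56·0.117414 = 0.0657521.
Normalizing constant: 0.56·0.117414 + 0.44·0.11749 = 0.117448.
P(A | observation) = 0.0657521 / 0.117448 = 0.559841.

0.5598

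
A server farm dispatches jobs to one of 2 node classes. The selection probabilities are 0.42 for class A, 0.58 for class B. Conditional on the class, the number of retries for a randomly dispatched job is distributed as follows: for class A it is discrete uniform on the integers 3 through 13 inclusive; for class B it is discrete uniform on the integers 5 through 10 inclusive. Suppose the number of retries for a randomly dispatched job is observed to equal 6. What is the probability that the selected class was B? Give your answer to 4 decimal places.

0.7169

Likelihoods P(X=6 | ·): A: 0.0909091; B: 0.166667.
Posterior ∝ prior × likelihood. Numerator for B: 0.58·0.166667 = 0.0966667.
Normalizing constant: 0.42·0.0909091 + 0.58·0.166667 = 0.134848.
P(B | observation) = 0.0966667 / 0.134848 = 0.716854.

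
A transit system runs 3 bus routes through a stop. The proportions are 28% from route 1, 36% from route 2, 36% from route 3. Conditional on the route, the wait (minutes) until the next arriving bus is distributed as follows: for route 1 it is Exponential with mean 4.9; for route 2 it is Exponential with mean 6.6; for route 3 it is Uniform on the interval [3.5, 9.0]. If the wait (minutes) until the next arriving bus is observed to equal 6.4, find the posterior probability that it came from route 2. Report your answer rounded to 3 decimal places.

0.204

Likelihoods f(6.4 | ·): 1: 0.0552793; 2: 0.0574542; 3: 0.181818.
Posterior ∝ prior × likelihood. Numerator for 2: 0.36·0.0574542 = 0.0206835.
Normalizing constant: 0.28·0.0552793 + 0.36·0.0574542 + 0.36·0.181818 = 0.101616.
P(2 | observation) = 0.0206835 / 0.101616 = 0.203545.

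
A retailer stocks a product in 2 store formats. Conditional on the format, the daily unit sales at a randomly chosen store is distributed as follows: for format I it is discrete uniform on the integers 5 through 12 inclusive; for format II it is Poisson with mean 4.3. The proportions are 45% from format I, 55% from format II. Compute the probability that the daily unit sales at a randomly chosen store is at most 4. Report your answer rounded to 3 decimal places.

Conditional on each format, P(X ≤ 4): I: 0; II: 0.570438.
By total probability, P(X ≤ 4) = 0.45·0 + 0.55·0.570438 = 0.313741.

0.314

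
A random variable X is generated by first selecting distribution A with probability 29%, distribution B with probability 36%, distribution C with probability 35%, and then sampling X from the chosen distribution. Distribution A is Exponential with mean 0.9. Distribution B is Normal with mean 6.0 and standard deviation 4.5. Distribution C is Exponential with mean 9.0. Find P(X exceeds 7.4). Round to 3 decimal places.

0.290

Conditional on each component, P(X > 7.4): A: 0.000268617; B: 0.377858; C: 0.439454.
By total probability, P(X > 7.4) = 0.29·0.000268617 + 0.36·0.377858 + 0.35·0.439454 = 0.289916.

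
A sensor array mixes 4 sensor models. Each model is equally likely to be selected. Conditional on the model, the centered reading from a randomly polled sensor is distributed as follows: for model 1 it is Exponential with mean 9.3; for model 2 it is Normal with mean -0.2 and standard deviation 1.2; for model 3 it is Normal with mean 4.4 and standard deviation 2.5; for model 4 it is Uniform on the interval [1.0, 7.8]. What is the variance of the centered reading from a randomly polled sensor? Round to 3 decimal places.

35.795

Per component, 1: μ=9.3, E[X²]=172.98; 2: μ=-0.2, E[X²]=1.48; 3: μ=4.4, E[X²]=25.61; 4: μ=4.4, E[X²]=23.2133.
E[X] = 0.25·9.3 + 0.25·-0.2 + 0.25·4.4 + 0.25·4.4 = 4.475.
E[X²] = 0.25·172.98 + 0.25·1.48 + 0.25·25.61 + 0.25·23.2133 = 55.8208.
Var(X) = E[X²] − (E[X])² = 55.8208 − 20.0256 = 35.7952.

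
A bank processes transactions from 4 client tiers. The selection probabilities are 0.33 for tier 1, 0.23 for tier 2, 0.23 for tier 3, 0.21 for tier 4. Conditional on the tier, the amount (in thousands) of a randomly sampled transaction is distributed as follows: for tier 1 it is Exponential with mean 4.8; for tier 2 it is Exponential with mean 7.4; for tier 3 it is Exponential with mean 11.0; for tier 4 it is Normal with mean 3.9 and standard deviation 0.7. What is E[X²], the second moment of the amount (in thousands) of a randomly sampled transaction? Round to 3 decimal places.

For each component E[X²] = Var + (mean)², giving 1: 46.08; 2: 109.52; 3: 242; 4: 15.7.
Overall E[X²] = 0.33·46.08 + 0.23·109.52 + 0.23·242 + 0.21·15.7 = 99.353.

99.353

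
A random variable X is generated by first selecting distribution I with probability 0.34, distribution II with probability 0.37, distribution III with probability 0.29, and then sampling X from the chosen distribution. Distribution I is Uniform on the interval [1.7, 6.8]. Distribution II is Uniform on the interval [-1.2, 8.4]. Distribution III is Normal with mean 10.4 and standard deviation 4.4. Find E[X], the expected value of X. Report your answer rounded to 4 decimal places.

Component means — I: 4.25; II: 3.6; III: 10.4.
E[X] = 0.34·4.25 + 0.37·3.6 + 0.29·10.4 = 5.793.

5.7930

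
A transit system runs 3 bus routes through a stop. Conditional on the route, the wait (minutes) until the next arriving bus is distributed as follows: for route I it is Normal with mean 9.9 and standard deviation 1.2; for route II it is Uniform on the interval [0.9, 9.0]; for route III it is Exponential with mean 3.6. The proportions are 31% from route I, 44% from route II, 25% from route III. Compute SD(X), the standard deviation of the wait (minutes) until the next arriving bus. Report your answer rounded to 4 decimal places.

Per component, I: μ=9.9, E[X²]=99.45; II: μ=4.95, E[X²]=29.97; III: μ=3.6, E[X²]=25.92.
E[X] = 0.31·9.9 + 0.44·4.95 + 0.25·3.6 = 6.147.
E[X²] = 0.31·99.45 + 0.44·29.97 + 0.25·25.92 = 50.4963.
Var(X) = E[X²] − (E[X])² = 50.4963 − 37.7856 = 12.7107.
SD(X) = √12.7107 = 3.56521.

3.5652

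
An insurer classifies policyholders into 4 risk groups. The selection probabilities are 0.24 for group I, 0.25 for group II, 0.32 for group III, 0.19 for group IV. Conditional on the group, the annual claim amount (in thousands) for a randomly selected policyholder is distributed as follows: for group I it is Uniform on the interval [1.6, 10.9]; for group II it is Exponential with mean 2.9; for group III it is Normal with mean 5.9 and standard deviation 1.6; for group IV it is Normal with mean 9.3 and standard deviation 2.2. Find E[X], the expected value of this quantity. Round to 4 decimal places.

Component means — I: 6.25; II: 2.9; III: 5.9; IV: 9.3.
E[X] = 0.24·6.25 + 0.25·2.9 + 0.32·5.9 + 0.19·9.3 = 5.88.

5.8800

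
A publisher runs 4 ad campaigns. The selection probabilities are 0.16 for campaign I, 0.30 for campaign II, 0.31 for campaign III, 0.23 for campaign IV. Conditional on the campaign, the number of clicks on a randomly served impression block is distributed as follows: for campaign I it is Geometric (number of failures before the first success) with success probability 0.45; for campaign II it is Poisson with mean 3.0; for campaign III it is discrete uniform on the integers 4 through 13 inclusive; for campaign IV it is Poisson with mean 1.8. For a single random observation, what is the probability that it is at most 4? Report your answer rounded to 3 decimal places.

Conditional on each campaign, P(X ≤ 4): I: 0.949672; II: 0.815263; III: 0.1; IV: 0.963593.
By total probability, P(X ≤ 4) = 0.16·0.949672 + 0.3·0.815263 + 0.31·0.1 + 0.23·0.963593 = 0.649153.

0.649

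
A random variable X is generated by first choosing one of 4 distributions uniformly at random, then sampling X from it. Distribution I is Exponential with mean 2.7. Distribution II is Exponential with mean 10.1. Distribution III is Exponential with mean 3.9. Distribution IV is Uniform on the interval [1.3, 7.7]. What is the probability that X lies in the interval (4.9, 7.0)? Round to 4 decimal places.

Conditional on each component, P(4.9 < X < 7.0): I: 0.0880423; II: 0.115567; III: 0.118525; IV: 0.328125.
By total probability, P(4.9 < X < 7.0) = 0.25·0.0880423 + 0.25·0.115567 + 0.25·0.118525 + 0.25·0.328125 = 0.162565.

0.1626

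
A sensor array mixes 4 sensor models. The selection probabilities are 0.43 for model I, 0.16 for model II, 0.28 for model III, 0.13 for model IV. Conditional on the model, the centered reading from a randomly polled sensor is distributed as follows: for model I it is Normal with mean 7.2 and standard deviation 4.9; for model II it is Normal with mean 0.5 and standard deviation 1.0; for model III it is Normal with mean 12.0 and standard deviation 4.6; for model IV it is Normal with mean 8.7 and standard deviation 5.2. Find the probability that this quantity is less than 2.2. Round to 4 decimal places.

0.2374

Conditional on each model, P(X < 2.2): I: 0.153767; II: 0.955435; III: 0.0165679; IV: 0.10565.
By total probability, P(X < 2.2) = 0.43·0.153767 + 0.16·0.955435 + 0.28·0.0165679 + 0.13·0.10565 = 0.237363.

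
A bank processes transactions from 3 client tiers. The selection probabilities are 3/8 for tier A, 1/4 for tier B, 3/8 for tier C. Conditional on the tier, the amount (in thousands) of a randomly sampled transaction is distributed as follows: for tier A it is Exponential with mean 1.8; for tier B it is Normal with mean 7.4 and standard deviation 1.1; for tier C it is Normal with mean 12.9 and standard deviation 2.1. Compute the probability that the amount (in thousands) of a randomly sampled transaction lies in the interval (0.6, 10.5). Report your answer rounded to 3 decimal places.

Conditional on each tier, P(0.6 < X < 10.5): A: 0.713603; B: 0.997585; C: 0.126549.
By total probability, P(0.6 < X < 10.5) = 0.375·0.713603 + 0.25·0.997585 + 0.375·0.126549 = 0.564453.

0.564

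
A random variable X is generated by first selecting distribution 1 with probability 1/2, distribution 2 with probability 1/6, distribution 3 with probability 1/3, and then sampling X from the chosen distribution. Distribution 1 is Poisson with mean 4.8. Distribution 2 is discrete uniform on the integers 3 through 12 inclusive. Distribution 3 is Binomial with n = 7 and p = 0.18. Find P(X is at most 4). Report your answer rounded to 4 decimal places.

0.6038

Conditional on each component, P(X ≤ 4): 1: 0.476259; 2: 0.2; 3: 0.997131.
By total probability, P(X ≤ 4) = 0.5·0.476259 + 0.166667·0.2 + 0.333333·0.997131 = 0.60384.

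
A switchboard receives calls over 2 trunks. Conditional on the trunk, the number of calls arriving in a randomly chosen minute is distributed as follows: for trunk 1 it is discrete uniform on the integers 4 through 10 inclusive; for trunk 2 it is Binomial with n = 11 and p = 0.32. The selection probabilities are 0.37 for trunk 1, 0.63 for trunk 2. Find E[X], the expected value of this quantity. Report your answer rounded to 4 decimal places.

Component means — 1: 7; 2: 3.52.
E[X] = 0.37·7 + 0.63·3.52 = 4.8076.

4.8076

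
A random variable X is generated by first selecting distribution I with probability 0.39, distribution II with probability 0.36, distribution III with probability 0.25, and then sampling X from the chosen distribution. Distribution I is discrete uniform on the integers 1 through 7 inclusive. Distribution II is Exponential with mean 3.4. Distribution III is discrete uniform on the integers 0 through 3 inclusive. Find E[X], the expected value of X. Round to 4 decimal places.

3.1590

Component means — I: 4; II: 3.4; III: 1.5.
E[X] = 0.39·4 + 0.36·3.4 + 0.25·1.5 = 3.159.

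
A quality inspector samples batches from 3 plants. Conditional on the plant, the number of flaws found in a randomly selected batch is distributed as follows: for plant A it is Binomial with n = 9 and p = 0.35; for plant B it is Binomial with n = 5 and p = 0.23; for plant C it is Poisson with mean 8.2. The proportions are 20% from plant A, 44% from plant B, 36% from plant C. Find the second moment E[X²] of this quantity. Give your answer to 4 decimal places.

30.5239

For each component E[X²] = Var + (mean)², giving A: 11.97; B: 2.208; C: 75.44.
Overall E[X²] = 0.2·11.97 + 0.44·2.208 + 0.36·75.44 = 30.5239.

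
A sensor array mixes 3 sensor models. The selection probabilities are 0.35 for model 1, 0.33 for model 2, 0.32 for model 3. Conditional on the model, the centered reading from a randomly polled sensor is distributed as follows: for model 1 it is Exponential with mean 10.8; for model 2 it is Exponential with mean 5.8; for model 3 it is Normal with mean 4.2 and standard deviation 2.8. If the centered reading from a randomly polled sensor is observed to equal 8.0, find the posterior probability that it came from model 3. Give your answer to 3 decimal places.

0.379

Likelihoods f(8.0 | ·): 1: 0.0441445; 2: 0.0434055; 3: 0.0567286.
Posterior ∝ prior × likelihood. Numerator for 3: 0.32·0.0567286 = 0.0181532.
Normalizing constant: 0.35·0.0441445 + 0.33·0.0434055 + 0.32·0.0567286 = 0.0479276.
P(3 | observation) = 0.0181532 / 0.0479276 = 0.378762.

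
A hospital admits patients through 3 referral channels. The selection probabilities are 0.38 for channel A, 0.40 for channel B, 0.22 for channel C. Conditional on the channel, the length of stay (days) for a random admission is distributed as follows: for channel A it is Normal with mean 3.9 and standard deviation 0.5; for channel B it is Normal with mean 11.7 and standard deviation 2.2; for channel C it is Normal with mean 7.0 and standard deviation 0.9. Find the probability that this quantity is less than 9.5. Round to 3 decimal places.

Conditional on each channel, P(X < 9.5): A: 1; B: 0.158655; C: 0.997263.
By total probability, P(X < 9.5) = 0.38·1 + 0.4·0.158655 + 0.22·0.997263 = 0.66286.

0.663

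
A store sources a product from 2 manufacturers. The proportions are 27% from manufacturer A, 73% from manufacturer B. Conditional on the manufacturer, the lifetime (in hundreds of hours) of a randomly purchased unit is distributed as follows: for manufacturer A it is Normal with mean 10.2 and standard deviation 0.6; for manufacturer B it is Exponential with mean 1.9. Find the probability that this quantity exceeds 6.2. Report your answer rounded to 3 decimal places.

0.298

Conditional on each manufacturer, P(X > 6.2): A: 1; B: 0.0382674.
By total probability, P(X > 6.2) = 0.27·1 + 0.73·0.0382674 = 0.297935.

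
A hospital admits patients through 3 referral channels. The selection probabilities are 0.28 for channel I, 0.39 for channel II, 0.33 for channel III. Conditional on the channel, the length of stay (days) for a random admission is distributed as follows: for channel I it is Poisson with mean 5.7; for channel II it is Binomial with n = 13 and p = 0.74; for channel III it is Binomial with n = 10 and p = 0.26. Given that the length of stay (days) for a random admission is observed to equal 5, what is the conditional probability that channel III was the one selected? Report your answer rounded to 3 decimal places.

0.308

Likelihoods P(X=5 | ·): I: 0.16777; II: 0.00596381; III: 0.0664394.
Posterior ∝ prior × likelihood. Numerator for III: 0.33·0.0664394 = 0.021925.
Normalizing constant: 0.28·0.16777 + 0.39·0.00596381 + 0.33·0.0664394 = 0.0712265.
P(III | observation) = 0.021925 / 0.0712265 = 0.307821.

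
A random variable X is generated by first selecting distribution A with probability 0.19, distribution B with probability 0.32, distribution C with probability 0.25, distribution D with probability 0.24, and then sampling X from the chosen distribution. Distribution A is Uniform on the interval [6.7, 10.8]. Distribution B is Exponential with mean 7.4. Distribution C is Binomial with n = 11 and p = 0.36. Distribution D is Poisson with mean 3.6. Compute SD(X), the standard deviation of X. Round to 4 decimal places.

4.8745

Per component, A: μ=8.75, E[X²]=77.9633; B: μ=7.4, E[X²]=109.52; C: μ=3.96, E[X²]=18.216; D: μ=3.6, E[X²]=16.56.
E[X] = 0.19·8.75 + 0.32·7.4 + 0.25·3.96 + 0.24·3.6 = 5.8845.
E[X²] = 0.19·77.9633 + 0.32·109.52 + 0.25·18.216 + 0.24·16.56 = 58.3878.
Var(X) = E[X²] − (E[X])² = 58.3878 − 34.6273 = 23.7605.
SD(X) = √23.7605 = 4.87447.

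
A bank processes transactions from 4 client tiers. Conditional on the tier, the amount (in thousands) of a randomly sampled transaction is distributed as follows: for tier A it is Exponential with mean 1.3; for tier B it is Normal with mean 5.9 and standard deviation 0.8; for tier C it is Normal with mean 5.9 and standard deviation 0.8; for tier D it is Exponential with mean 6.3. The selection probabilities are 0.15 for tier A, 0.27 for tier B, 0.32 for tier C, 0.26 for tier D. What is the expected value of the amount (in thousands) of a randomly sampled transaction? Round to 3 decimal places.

5.314

Component means — A: 1.3; B: 5.9; C: 5.9; D: 6.3.
E[X] = 0.15·1.3 + 0.27·5.9 + 0.32·5.9 + 0.26·6.3 = 5.314.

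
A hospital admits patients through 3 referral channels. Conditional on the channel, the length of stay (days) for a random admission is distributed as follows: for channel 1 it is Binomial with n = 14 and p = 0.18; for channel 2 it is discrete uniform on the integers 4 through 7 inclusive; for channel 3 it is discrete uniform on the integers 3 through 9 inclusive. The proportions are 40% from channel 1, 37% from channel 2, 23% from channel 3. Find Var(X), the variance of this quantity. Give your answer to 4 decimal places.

4.6588

Per component, 1: μ=2.52, E[X²]=8.4168; 2: μ=5.5, E[X²]=31.5; 3: μ=6, E[X²]=40.
E[X] = 0.4·2.52 + 0.37·5.5 + 0.23·6 = 4.423.
E[X²] = 0.4·8.4168 + 0.37·31.5 + 0.23·40 = 24.2217.
Var(X) = E[X²] − (E[X])² = 24.2217 − 19.5629 = 4.65879.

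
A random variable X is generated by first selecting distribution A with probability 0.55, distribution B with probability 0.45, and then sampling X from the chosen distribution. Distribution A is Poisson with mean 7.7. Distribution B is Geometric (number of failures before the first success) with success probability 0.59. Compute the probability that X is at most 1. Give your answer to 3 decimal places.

Conditional on each component, P(X ≤ 1): A: 0.0039396; B: 0.8319.
By total probability, P(X ≤ 1) = 0.55·0.0039396 + 0.45·0.8319 = 0.376522.

0.377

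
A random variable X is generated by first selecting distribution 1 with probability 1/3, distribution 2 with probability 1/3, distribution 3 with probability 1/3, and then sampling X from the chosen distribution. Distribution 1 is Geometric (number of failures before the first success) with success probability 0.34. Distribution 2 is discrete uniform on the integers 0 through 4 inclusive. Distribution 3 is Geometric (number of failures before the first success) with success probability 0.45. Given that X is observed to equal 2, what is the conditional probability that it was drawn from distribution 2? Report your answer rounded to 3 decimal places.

0.413

Likelihoods P(X=2 | ·): 1: 0.148104; 2: 0.2; 3: 0.136125.
Posterior ∝ prior × likelihood. Numerator for 2: 0.333333·0.2 = 0.0666667.
Normalizing constant: 0.333333·0.148104 + 0.333333·0.2 + 0.333333·0.136125 = 0.16141.
P(2 | observation) = 0.0666667 / 0.16141 = 0.413028.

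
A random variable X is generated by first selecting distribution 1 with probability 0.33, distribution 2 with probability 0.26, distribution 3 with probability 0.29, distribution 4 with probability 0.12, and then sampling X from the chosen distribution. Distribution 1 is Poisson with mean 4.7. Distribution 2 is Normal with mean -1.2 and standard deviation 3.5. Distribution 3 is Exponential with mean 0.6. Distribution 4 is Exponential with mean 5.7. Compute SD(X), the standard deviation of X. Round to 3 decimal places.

4.001

Per component, 1: μ=4.7, E[X²]=26.79; 2: μ=-1.2, E[X²]=13.69; 3: μ=0.6, E[X²]=0.72; 4: μ=5.7, E[X²]=64.98.
E[X] = 0.33·4.7 + 0.26·-1.2 + 0.29·0.6 + 0.12·5.7 = 2.097.
E[X²] = 0.33·26.79 + 0.26·13.69 + 0.29·0.72 + 0.12·64.98 = 20.4065.
Var(X) = E[X²] − (E[X])² = 20.4065 − 4.39741 = 16.0091.
SD(X) = √16.0091 = 4.00114.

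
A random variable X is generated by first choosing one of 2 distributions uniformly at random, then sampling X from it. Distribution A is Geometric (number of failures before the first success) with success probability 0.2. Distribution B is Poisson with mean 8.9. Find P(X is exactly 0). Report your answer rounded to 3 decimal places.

0.100

Conditional on each component, P(X = 0): A: 0.2; B: 0.000136389.
By total probability, P(X = 0) = 0.5·0.2 + 0.5·0.000136389 = 0.100068.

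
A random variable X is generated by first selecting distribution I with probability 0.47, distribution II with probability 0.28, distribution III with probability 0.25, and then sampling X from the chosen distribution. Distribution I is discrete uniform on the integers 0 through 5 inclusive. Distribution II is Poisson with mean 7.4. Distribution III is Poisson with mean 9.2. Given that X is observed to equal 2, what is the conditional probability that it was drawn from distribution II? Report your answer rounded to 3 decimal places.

Likelihoods P(X=2 | ·): I: 0.166667; II: 0.0167361; III: 0.00427599.
Posterior ∝ prior × likelihood. Numerator for II: 0.28·0.0167361 = 0.00468611.
Normalizing constant: 0.47·0.166667 + 0.28·0.0167361 + 0.25·0.00427599 = 0.0840884.
P(II | observation) = 0.00468611 / 0.0840884 = 0.0557283.

0.056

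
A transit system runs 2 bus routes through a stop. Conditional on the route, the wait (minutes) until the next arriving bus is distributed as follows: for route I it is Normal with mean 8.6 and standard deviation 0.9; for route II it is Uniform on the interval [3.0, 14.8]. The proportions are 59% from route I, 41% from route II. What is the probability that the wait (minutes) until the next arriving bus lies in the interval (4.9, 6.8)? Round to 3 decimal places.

Conditional on each route, P(4.9 < X < 6.8): I: 0.0227304; II: 0.161017.
By total probability, P(4.9 < X < 6.8) = 0.59·0.0227304 + 0.41·0.161017 = 0.0794279.

0.079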